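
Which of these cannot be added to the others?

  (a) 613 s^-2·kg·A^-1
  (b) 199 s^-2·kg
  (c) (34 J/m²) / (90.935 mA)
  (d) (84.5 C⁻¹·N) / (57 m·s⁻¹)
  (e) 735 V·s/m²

In SI base units:
  (a) kg·s⁻²·A⁻¹
  (b) kg·s⁻²
  (c) [kg·s⁻²] / [A] = kg·s⁻²·A⁻¹
  (d) [kg·m·s⁻³·A⁻¹] / [m·s⁻¹] = kg·s⁻²·A⁻¹
  (e) V·s·m⁻² = J·C⁻¹·s·m⁻² = kg·s⁻²·A⁻¹
All reduce to kg·s⁻²·A⁻¹ except (b), which is kg·s⁻².

(b)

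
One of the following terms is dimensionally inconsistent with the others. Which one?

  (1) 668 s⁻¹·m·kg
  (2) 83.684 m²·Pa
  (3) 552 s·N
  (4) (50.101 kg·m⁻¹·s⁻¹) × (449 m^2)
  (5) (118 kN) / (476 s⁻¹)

Work out the base dimensions of each:
  (1) kg·m·s⁻¹
  (2) Pa·m² = N·m⁻²·m² = kg·m·s⁻²
  (3) N·s = kg·m·s⁻²·s = kg·m·s⁻¹
  (4) [kg·m⁻¹·s⁻¹] · [m²] = kg·m·s⁻¹
  (5) [kg·m·s⁻²] / [s⁻¹] = kg·m·s⁻¹
All reduce to kg·m·s⁻¹ except (2), which is kg·m·s⁻².

(2)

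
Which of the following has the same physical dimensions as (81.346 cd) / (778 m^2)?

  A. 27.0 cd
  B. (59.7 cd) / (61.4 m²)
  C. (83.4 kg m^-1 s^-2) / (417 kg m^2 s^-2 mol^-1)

Reference: [cd] / [m²] = m⁻²·cd.
Each option:
  A. cd
  B. [cd] / [m²] = m⁻²·cd  ← same
  C. [kg·m⁻¹·s⁻²] / [kg·m²·s⁻²·mol⁻¹] = m⁻³·mol
Only B. matches m⁻²·cd.

B.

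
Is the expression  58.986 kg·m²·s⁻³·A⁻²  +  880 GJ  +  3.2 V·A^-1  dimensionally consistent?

Dimensions:
  58.986 kg·m²·s⁻³·A⁻²:  kg·m²·s⁻³·A⁻²
  880 GJ:  J = N·m = kg·m²·s⁻²
  3.2 V·A^-1:  V·A⁻¹ = J·C⁻¹·A⁻¹ = kg·m²·s⁻³·A⁻²
The terms do not share a single dimension (kg·m²·s⁻² vs kg·m²·s⁻³·A⁻²).

No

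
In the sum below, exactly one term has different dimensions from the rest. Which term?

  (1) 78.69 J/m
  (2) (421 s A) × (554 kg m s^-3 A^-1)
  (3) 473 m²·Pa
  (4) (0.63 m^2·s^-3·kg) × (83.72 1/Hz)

(4)

Reduce each to base SI dimensions:
  (1) J·m⁻¹ = N·m·m⁻¹ = kg·m·s⁻²
  (2) [s·A] · [kg·m·s⁻³·A⁻¹] = kg·m·s⁻²
  (3) Pa·m² = N·m⁻²·m² = kg·m·s⁻²
  (4) [kg·m²·s⁻³] · [s] = kg·m²·s⁻²
All reduce to kg·m·s⁻² except (4), which is kg·m²·s⁻².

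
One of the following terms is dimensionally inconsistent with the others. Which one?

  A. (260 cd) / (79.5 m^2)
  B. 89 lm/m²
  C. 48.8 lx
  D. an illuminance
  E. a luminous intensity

In SI base units:
  A. [cd] / [m²] = m⁻²·cd
  B. lm·m⁻² = cd·m⁻² = m⁻²·cd
  C. lx = lm·m⁻² = m⁻²·cd
  D. [illuminance] = m⁻²·cd
  E. [luminous intensity] = cd
All reduce to m⁻²·cd except E., which is cd.

E.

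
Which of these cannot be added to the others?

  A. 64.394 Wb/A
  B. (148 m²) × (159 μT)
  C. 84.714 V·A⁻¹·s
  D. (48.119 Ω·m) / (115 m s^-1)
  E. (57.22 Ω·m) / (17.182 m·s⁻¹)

In SI base units:
  A. Wb·A⁻¹ = V·s·A⁻¹ = kg·m²·s⁻²·A⁻²
  B. [m²] · [kg·s⁻²·A⁻¹] = kg·m²·s⁻²·A⁻¹
  C. V·s·A⁻¹ = J·C⁻¹·s·A⁻¹ = kg·m²·s⁻²·A⁻²
  D. [kg·m³·s⁻³·A⁻²] / [m·s⁻¹] = kg·m²·s⁻²·A⁻²
  E. [kg·m³·s⁻³·A⁻²] / [m·s⁻¹] = kg·m²·s⁻²·A⁻²
All reduce to kg·m²·s⁻²·A⁻² except B., which is kg·m²·s⁻²·A⁻¹.

B.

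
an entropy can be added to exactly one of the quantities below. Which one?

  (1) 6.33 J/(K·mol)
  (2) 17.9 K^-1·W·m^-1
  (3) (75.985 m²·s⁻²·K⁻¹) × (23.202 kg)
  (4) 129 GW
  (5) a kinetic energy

(3)

Reference: [entropy] = kg·m²·s⁻²·K⁻¹.
Each option:
  (1) J·mol⁻¹·K⁻¹ = N·m·mol⁻¹·K⁻¹ = kg·m²·s⁻²·K⁻¹·mol⁻¹
  (2) W·m⁻¹·K⁻¹ = J·s⁻¹·m⁻¹·K⁻¹ = kg·m·s⁻³·K⁻¹
  (3) [m²·s⁻²·K⁻¹] · [kg] = kg·m²·s⁻²·K⁻¹  ← same
  (4) W = J·s⁻¹ = kg·m²·s⁻³
  (5) [kinetic energy] = kg·m²·s⁻²
Only (3) matches kg·m²·s⁻²·K⁻¹.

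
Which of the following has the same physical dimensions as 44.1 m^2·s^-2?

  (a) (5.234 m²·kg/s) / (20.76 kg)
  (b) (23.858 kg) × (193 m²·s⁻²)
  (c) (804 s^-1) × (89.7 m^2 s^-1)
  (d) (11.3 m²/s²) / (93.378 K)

Reference: m²·s⁻².
Each option:
  (a) [kg·m²·s⁻¹] / [kg] = m²·s⁻¹
  (b) [kg] · [m²·s⁻²] = kg·m²·s⁻²
  (c) [s⁻¹] · [m²·s⁻¹] = m²·s⁻²  ← same
  (d) [m²·s⁻²] / [K] = m²·s⁻²·K⁻¹
Only (c) matches m²·s⁻².

(c)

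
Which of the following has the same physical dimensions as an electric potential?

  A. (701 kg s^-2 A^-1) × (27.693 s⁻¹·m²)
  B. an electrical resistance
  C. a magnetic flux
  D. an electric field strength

Reference: [electric potential] = kg·m²·s⁻³·A⁻¹.
Each option:
  A. [kg·s⁻²·A⁻¹] · [m²·s⁻¹] = kg·m²·s⁻³·A⁻¹  ← same
  B. [electrical resistance] = kg·m²·s⁻³·A⁻²
  C. [magnetic flux] = kg·m²·s⁻²·A⁻¹
  D. [electric field strength] = kg·m·s⁻³·A⁻¹
Only A. matches kg·m²·s⁻³·A⁻¹.

A.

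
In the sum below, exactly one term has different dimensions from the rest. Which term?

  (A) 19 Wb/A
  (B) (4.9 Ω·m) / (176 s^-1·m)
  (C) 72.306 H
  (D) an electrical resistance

(D)

Reduce each to base SI dimensions:
  (A) Wb·A⁻¹ = V·s·A⁻¹ = kg·m²·s⁻²·A⁻²
  (B) [kg·m³·s⁻³·A⁻²] / [m·s⁻¹] = kg·m²·s⁻²·A⁻²
  (C) H = V·s·A⁻¹ = kg·m²·s⁻²·A⁻²
  (D) [electrical resistance] = kg·m²·s⁻³·A⁻²
All reduce to kg·m²·s⁻²·A⁻² except (D), which is kg·m²·s⁻³·A⁻².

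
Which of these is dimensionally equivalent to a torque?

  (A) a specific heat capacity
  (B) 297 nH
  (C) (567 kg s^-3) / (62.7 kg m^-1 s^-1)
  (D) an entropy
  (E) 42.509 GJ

(E)

Reference: [torque] = kg·m²·s⁻².
Each option:
  (A) [specific heat capacity] = m²·s⁻²·K⁻¹
  (B) H = V·s·A⁻¹ = kg·m²·s⁻²·A⁻²
  (C) [kg·s⁻³] / [kg·m⁻¹·s⁻¹] = m·s⁻²
  (D) [entropy] = kg·m²·s⁻²·K⁻¹
  (E) J = N·m = kg·m²·s⁻²  ← same
Only (E) matches kg·m²·s⁻².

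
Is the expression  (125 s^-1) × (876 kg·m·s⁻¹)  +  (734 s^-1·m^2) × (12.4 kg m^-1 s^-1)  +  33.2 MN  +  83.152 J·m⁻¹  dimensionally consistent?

Yes

Expand each in SI base units:
  (125 s^-1) × (876 kg·m·s⁻¹):  [s⁻¹] · [kg·m·s⁻¹] = kg·m·s⁻²
  (734 s^-1·m^2) × (12.4 kg m^-1 s^-1):  [m²·s⁻¹] · [kg·m⁻¹·s⁻¹] = kg·m·s⁻²
  33.2 MN:  N = kg·m·s⁻²
  83.152 J·m⁻¹:  J·m⁻¹ = N·m·m⁻¹ = kg·m·s⁻²
Every term reduces to kg·m·s⁻².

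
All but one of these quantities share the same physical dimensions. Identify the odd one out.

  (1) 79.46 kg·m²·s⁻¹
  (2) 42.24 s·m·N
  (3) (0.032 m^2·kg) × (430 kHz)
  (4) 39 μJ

(4)

In SI base units:
  (1) kg·m²·s⁻¹
  (2) N·m·s = kg·m·s⁻²·m·s = kg·m²·s⁻¹
  (3) [kg·m²] · [s⁻¹] = kg·m²·s⁻¹
  (4) J = N·m = kg·m²·s⁻²
All reduce to kg·m²·s⁻¹ except (4), which is kg·m²·s⁻².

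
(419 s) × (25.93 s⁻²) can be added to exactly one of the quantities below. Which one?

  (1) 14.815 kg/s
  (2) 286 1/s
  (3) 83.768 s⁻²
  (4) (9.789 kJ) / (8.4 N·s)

(2)

Reference: [s] · [s⁻²] = s⁻¹.
Each option:
  (1) kg·s⁻¹
  (2) s⁻¹  ← same
  (3) s⁻²
  (4) [kg·m²·s⁻²] / [kg·m·s⁻¹] = m·s⁻¹
Only (2) matches s⁻¹.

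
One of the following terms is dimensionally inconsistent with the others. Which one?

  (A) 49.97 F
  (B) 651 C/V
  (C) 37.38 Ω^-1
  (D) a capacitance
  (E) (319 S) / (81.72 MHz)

(C)

Reduce each to base SI dimensions:
  (A) F = C·V⁻¹ = kg⁻¹·m⁻²·s⁴·A²
  (B) C·V⁻¹ = s·A·(J·C⁻¹)⁻¹ = kg⁻¹·m⁻²·s⁴·A²
  (C) Ω⁻¹ = (V·A⁻¹)⁻¹ = kg⁻¹·m⁻²·s³·A²
  (D) [capacitance] = kg⁻¹·m⁻²·s⁴·A²
  (E) [kg⁻¹·m⁻²·s³·A²] / [s⁻¹] = kg⁻¹·m⁻²·s⁴·A²
All reduce to kg⁻¹·m⁻²·s⁴·A² except (C), which is kg⁻¹·m⁻²·s³·A².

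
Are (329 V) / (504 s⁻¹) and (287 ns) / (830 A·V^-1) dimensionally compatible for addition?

Reduce each to base SI dimensions:
  (329 V) / (504 s⁻¹):  [kg·m²·s⁻³·A⁻¹] / [s⁻¹] = kg·m²·s⁻²·A⁻¹
  (287 ns) / (830 A·V^-1):  [s] / [kg⁻¹·m⁻²·s³·A²] = kg·m²·s⁻²·A⁻²
kg·m²·s⁻²·A⁻¹ ≠ kg·m²·s⁻²·A⁻², so they cannot be added.

No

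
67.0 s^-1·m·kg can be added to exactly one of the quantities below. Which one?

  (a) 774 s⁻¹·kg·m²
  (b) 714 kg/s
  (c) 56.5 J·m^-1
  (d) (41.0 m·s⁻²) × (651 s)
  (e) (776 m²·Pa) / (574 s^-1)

Reference: kg·m·s⁻¹.
Each option:
  (a) kg·m²·s⁻¹
  (b) kg·s⁻¹
  (c) J·m⁻¹ = N·m·m⁻¹ = kg·m·s⁻²
  (d) [m·s⁻²] · [s] = m·s⁻¹
  (e) [kg·m·s⁻²] / [s⁻¹] = kg·m·s⁻¹  ← same
Only (e) matches kg·m·s⁻¹.

(e)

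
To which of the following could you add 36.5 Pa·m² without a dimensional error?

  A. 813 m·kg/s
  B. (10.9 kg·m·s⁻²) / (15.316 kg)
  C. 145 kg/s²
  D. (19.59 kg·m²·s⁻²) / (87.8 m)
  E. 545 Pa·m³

Reference: Pa·m² = N·m⁻²·m² = kg·m·s⁻².
Each option:
  A. kg·m·s⁻¹
  B. [kg·m·s⁻²] / [kg] = m·s⁻²
  C. kg·s⁻²
  D. [kg·m²·s⁻²] / [m] = kg·m·s⁻²  ← same
  E. Pa·m³ = N·m⁻²·m³ = kg·m²·s⁻²
Only D. matches kg·m·s⁻².

D.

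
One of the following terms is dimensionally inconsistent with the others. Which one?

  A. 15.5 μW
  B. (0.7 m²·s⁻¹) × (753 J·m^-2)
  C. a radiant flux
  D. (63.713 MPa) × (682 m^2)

D.

In SI base units:
  A. W = J·s⁻¹ = kg·m²·s⁻³
  B. [m²·s⁻¹] · [kg·s⁻²] = kg·m²·s⁻³
  C. [radiant flux] = kg·m²·s⁻³
  D. [kg·m⁻¹·s⁻²] · [m²] = kg·m·s⁻²
All reduce to kg·m²·s⁻³ except D., which is kg·m·s⁻².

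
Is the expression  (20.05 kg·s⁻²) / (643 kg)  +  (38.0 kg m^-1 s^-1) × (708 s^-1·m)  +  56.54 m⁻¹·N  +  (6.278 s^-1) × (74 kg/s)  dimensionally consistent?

In SI base units:
  (20.05 kg·s⁻²) / (643 kg):  [kg·s⁻²] / [kg] = s⁻²
  (38.0 kg m^-1 s^-1) × (708 s^-1·m):  [kg·m⁻¹·s⁻¹] · [m·s⁻¹] = kg·s⁻²
  56.54 m⁻¹·N:  N·m⁻¹ = kg·m·s⁻²·m⁻¹ = kg·s⁻²
  (6.278 s^-1) × (74 kg/s):  [s⁻¹] · [kg·s⁻¹] = kg·s⁻²
The terms do not share a single dimension (kg·s⁻² vs s⁻²).

No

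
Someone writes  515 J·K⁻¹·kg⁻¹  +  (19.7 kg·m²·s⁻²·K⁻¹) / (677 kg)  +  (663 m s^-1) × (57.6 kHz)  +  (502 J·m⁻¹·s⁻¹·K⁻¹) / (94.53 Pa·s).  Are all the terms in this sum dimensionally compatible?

Expand each in SI base units:
  515 J·K⁻¹·kg⁻¹:  J·kg⁻¹·K⁻¹ = N·m·kg⁻¹·K⁻¹ = m²·s⁻²·K⁻¹
  (19.7 kg·m²·s⁻²·K⁻¹) / (677 kg):  [kg·m²·s⁻²·K⁻¹] / [kg] = m²·s⁻²·K⁻¹
  (663 m s^-1) × (57.6 kHz):  [m·s⁻¹] · [s⁻¹] = m·s⁻²
  (502 J·m⁻¹·s⁻¹·K⁻¹) / (94.53 Pa·s):  [kg·m·s⁻³·K⁻¹] / [kg·m⁻¹·s⁻¹] = m²·s⁻²·K⁻¹
The terms do not share a single dimension (m²·s⁻²·K⁻¹ vs m·s⁻²).

No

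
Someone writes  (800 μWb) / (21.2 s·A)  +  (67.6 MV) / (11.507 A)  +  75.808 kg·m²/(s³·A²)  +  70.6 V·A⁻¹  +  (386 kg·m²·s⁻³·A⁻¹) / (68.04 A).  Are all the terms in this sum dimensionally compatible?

Yes

Work out the base dimensions of each:
  (800 μWb) / (21.2 s·A):  [kg·m²·s⁻²·A⁻¹] / [s·A] = kg·m²·s⁻³·A⁻²
  (67.6 MV) / (11.507 A):  [kg·m²·s⁻³·A⁻¹] / [A] = kg·m²·s⁻³·A⁻²
  75.808 kg·m²/(s³·A²):  kg·m²·s⁻³·A⁻²
  70.6 V·A⁻¹:  V·A⁻¹ = J·C⁻¹·A⁻¹ = kg·m²·s⁻³·A⁻²
  (386 kg·m²·s⁻³·A⁻¹) / (68.04 A):  [kg·m²·s⁻³·A⁻¹] / [A] = kg·m²·s⁻³·A⁻²
Every term reduces to kg·m²·s⁻³·A⁻².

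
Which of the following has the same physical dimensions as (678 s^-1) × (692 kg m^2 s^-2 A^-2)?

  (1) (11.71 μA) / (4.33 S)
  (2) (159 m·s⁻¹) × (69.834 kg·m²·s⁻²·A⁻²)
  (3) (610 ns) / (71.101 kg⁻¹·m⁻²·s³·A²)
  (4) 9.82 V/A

Reference: [s⁻¹] · [kg·m²·s⁻²·A⁻²] = kg·m²·s⁻³·A⁻².
Each option:
  (1) [A] / [kg⁻¹·m⁻²·s³·A²] = kg·m²·s⁻³·A⁻¹
  (2) [m·s⁻¹] · [kg·m²·s⁻²·A⁻²] = kg·m³·s⁻³·A⁻²
  (3) [s] / [kg⁻¹·m⁻²·s³·A²] = kg·m²·s⁻²·A⁻²
  (4) V·A⁻¹ = J·C⁻¹·A⁻¹ = kg·m²·s⁻³·A⁻²  ← same
Only (4) matches kg·m²·s⁻³·A⁻².

(4)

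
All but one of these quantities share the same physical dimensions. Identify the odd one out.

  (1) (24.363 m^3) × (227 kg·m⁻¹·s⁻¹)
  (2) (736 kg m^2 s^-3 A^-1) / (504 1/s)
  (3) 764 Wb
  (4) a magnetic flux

(1)

Dimensions:
  (1) [m³] · [kg·m⁻¹·s⁻¹] = kg·m²·s⁻¹
  (2) [kg·m²·s⁻³·A⁻¹] / [s⁻¹] = kg·m²·s⁻²·A⁻¹
  (3) Wb = V·s = kg·m²·s⁻²·A⁻¹
  (4) [magnetic flux] = kg·m²·s⁻²·A⁻¹
All reduce to kg·m²·s⁻²·A⁻¹ except (1), which is kg·m²·s⁻¹.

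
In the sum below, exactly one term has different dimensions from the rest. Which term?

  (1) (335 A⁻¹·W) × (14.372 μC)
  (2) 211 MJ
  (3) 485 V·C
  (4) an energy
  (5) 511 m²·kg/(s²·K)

(5)

Expand each in SI base units:
  (1) [kg·m²·s⁻³·A⁻¹] · [s·A] = kg·m²·s⁻²
  (2) J = N·m = kg·m²·s⁻²
  (3) C·V = s·A·J·C⁻¹ = kg·m²·s⁻²
  (4) [energy] = kg·m²·s⁻²
  (5) kg·m²·s⁻²·K⁻¹
All reduce to kg·m²·s⁻² except (5), which is kg·m²·s⁻²·K⁻¹.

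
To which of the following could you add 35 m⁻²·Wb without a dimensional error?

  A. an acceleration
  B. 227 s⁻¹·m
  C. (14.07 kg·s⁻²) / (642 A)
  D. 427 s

C.

Reference: Wb·m⁻² = V·s·m⁻² = kg·s⁻²·A⁻¹.
Each option:
  A. [acceleration] = m·s⁻²
  B. m·s⁻¹
  C. [kg·s⁻²] / [A] = kg·s⁻²·A⁻¹  ← same
  D. s
Only C. matches kg·s⁻²·A⁻¹.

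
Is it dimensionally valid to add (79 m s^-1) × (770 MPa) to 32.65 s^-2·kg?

No

Work out the base dimensions of each:
  (79 m s^-1) × (770 MPa):  [m·s⁻¹] · [kg·m⁻¹·s⁻²] = kg·s⁻³
  32.65 s^-2·kg:  kg·s⁻²
kg·s⁻³ ≠ kg·s⁻², so they cannot be added.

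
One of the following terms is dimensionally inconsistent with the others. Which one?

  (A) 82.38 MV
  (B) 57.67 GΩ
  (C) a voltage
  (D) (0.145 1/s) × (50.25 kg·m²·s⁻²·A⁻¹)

Reduce each to base SI dimensions:
  (A) V = J·C⁻¹ = kg·m²·s⁻³·A⁻¹
  (B) Ω = V·A⁻¹ = kg·m²·s⁻³·A⁻²
  (C) [voltage] = kg·m²·s⁻³·A⁻¹
  (D) [s⁻¹] · [kg·m²·s⁻²·A⁻¹] = kg·m²·s⁻³·A⁻¹
All reduce to kg·m²·s⁻³·A⁻¹ except (B), which is kg·m²·s⁻³·A⁻².

(B)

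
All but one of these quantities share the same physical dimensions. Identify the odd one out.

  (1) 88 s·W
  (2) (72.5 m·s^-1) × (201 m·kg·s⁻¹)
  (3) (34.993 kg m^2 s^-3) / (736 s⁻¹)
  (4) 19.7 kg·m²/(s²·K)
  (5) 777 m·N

(4)

Dimensions:
  (1) W·s = J·s⁻¹·s = kg·m²·s⁻²
  (2) [m·s⁻¹] · [kg·m·s⁻¹] = kg·m²·s⁻²
  (3) [kg·m²·s⁻³] / [s⁻¹] = kg·m²·s⁻²
  (4) kg·m²·s⁻²·K⁻¹
  (5) N·m = kg·m·s⁻²·m = kg·m²·s⁻²
All reduce to kg·m²·s⁻² except (4), which is kg·m²·s⁻²·K⁻¹.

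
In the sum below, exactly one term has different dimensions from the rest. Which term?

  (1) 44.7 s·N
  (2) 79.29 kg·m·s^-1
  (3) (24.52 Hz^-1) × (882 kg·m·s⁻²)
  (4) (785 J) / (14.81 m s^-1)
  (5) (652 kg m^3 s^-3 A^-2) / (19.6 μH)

(5)

Work out the base dimensions of each:
  (1) N·s = kg·m·s⁻²·s = kg·m·s⁻¹
  (2) kg·m·s⁻¹
  (3) [s] · [kg·m·s⁻²] = kg·m·s⁻¹
  (4) [kg·m²·s⁻²] / [m·s⁻¹] = kg·m·s⁻¹
  (5) [kg·m³·s⁻³·A⁻²] / [kg·m²·s⁻²·A⁻²] = m·s⁻¹
All reduce to kg·m·s⁻¹ except (5), which is m·s⁻¹.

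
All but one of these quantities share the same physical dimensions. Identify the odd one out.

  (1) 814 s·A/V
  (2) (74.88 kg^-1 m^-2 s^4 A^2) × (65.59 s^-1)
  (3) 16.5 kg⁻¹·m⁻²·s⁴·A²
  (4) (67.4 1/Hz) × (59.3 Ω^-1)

(2)

In SI base units:
  (1) A·s·V⁻¹ = A·s·(J·C⁻¹)⁻¹ = kg⁻¹·m⁻²·s⁴·A²
  (2) [kg⁻¹·m⁻²·s⁴·A²] · [s⁻¹] = kg⁻¹·m⁻²·s³·A²
  (3) kg⁻¹·m⁻²·s⁴·A²
  (4) [s] · [kg⁻¹·m⁻²·s³·A²] = kg⁻¹·m⁻²·s⁴·A²
All reduce to kg⁻¹·m⁻²·s⁴·A² except (2), which is kg⁻¹·m⁻²·s³·A².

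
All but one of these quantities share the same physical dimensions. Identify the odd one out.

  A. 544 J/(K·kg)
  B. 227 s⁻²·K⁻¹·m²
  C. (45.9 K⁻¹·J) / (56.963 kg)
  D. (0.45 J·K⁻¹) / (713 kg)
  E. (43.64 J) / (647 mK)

Expand each in SI base units:
  A. J·kg⁻¹·K⁻¹ = N·m·kg⁻¹·K⁻¹ = m²·s⁻²·K⁻¹
  B. m²·s⁻²·K⁻¹
  C. [kg·m²·s⁻²·K⁻¹] / [kg] = m²·s⁻²·K⁻¹
  D. [kg·m²·s⁻²·K⁻¹] / [kg] = m²·s⁻²·K⁻¹
  E. [kg·m²·s⁻²] / [K] = kg·m²·s⁻²·K⁻¹
All reduce to m²·s⁻²·K⁻¹ except E., which is kg·m²·s⁻²·K⁻¹.

E.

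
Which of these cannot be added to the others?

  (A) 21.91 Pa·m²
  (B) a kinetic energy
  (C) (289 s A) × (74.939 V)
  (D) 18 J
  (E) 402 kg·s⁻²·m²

Dimensions:
  (A) Pa·m² = N·m⁻²·m² = kg·m·s⁻²
  (B) [kinetic energy] = kg·m²·s⁻²
  (C) [s·A] · [kg·m²·s⁻³·A⁻¹] = kg·m²·s⁻²
  (D) J = N·m = kg·m²·s⁻²
  (E) kg·m²·s⁻²
All reduce to kg·m²·s⁻² except (A), which is kg·m·s⁻².

(A)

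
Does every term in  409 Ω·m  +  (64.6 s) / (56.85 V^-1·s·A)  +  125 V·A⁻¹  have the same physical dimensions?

No

Dimensions:
  409 Ω·m:  Ω·m = V·A⁻¹·m = kg·m³·s⁻³·A⁻²
  (64.6 s) / (56.85 V^-1·s·A):  [s] / [kg⁻¹·m⁻²·s⁴·A²] = kg·m²·s⁻³·A⁻²
  125 V·A⁻¹:  V·A⁻¹ = J·C⁻¹·A⁻¹ = kg·m²·s⁻³·A⁻²
The terms do not share a single dimension (kg·m²·s⁻³·A⁻² vs kg·m³·s⁻³·A⁻²).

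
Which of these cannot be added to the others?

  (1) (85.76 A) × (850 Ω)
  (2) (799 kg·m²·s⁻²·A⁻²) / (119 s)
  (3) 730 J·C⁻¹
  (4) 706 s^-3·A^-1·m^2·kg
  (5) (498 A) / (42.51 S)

(2)

Reduce each to base SI dimensions:
  (1) [A] · [kg·m²·s⁻³·A⁻²] = kg·m²·s⁻³·A⁻¹
  (2) [kg·m²·s⁻²·A⁻²] / [s] = kg·m²·s⁻³·A⁻²
  (3) J·C⁻¹ = N·m·(s·A)⁻¹ = kg·m²·s⁻³·A⁻¹
  (4) kg·m²·s⁻³·A⁻¹
  (5) [A] / [kg⁻¹·m⁻²·s³·A²] = kg·m²·s⁻³·A⁻¹
All reduce to kg·m²·s⁻³·A⁻¹ except (2), which is kg·m²·s⁻³·A⁻².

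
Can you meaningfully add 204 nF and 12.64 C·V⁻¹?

Dimensions:
  204 nF:  F = C·V⁻¹ = kg⁻¹·m⁻²·s⁴·A²
  12.64 C·V⁻¹:  C·V⁻¹ = s·A·(J·C⁻¹)⁻¹ = kg⁻¹·m⁻²·s⁴·A²
Both are kg⁻¹·m⁻²·s⁴·A², so they have the same dimensions and can be added.

Yes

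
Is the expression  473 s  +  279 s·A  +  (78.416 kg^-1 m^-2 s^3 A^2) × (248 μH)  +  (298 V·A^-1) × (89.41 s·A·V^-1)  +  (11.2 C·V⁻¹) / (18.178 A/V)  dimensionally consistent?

No

In SI base units:
  473 s:  s
  279 s·A:  A·s = s·A
  (78.416 kg^-1 m^-2 s^3 A^2) × (248 μH):  [kg⁻¹·m⁻²·s³·A²] · [kg·m²·s⁻²·A⁻²] = s
  (298 V·A^-1) × (89.41 s·A·V^-1):  [kg·m²·s⁻³·A⁻²] · [kg⁻¹·m⁻²·s⁴·A²] = s
  (11.2 C·V⁻¹) / (18.178 A/V):  [kg⁻¹·m⁻²·s⁴·A²] / [kg⁻¹·m⁻²·s³·A²] = s
The terms do not share a single dimension (s vs s·A).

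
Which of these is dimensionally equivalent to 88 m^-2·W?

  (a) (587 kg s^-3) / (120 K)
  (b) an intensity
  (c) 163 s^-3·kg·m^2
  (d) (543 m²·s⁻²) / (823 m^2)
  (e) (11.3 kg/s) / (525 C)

Reference: W·m⁻² = J·s⁻¹·m⁻² = kg·s⁻³.
Each option:
  (a) [kg·s⁻³] / [K] = kg·s⁻³·K⁻¹
  (b) [intensity] = kg·s⁻³  ← same
  (c) kg·m²·s⁻³
  (d) [m²·s⁻²] / [m²] = s⁻²
  (e) [kg·s⁻¹] / [s·A] = kg·s⁻²·A⁻¹
Only (b) matches kg·s⁻³.

(b)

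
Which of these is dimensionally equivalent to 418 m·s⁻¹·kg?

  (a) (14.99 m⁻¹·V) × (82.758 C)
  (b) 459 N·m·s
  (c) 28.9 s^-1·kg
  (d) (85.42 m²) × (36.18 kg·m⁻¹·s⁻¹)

(d)

Reference: kg·m·s⁻¹.
Each option:
  (a) [kg·m·s⁻³·A⁻¹] · [s·A] = kg·m·s⁻²
  (b) N·m·s = kg·m·s⁻²·m·s = kg·m²·s⁻¹
  (c) kg·s⁻¹
  (d) [m²] · [kg·m⁻¹·s⁻¹] = kg·m·s⁻¹  ← same
Only (d) matches kg·m·s⁻¹.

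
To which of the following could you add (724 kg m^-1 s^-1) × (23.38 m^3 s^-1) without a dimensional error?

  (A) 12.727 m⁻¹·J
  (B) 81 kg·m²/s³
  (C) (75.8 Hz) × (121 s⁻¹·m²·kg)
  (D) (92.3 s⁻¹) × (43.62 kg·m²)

Reference: [kg·m⁻¹·s⁻¹] · [m³·s⁻¹] = kg·m²·s⁻².
Each option:
  (A) J·m⁻¹ = N·m·m⁻¹ = kg·m·s⁻²
  (B) kg·m²·s⁻³
  (C) [s⁻¹] · [kg·m²·s⁻¹] = kg·m²·s⁻²  ← same
  (D) [s⁻¹] · [kg·m²] = kg·m²·s⁻¹
Only (C) matches kg·m²·s⁻².

(C)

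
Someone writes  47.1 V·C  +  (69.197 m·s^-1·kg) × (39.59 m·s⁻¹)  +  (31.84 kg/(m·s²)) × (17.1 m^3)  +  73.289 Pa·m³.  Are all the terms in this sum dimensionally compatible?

Yes

Work out the base dimensions of each:
  47.1 V·C:  C·V = s·A·J·C⁻¹ = kg·m²·s⁻²
  (69.197 m·s^-1·kg) × (39.59 m·s⁻¹):  [kg·m·s⁻¹] · [m·s⁻¹] = kg·m²·s⁻²
  (31.84 kg/(m·s²)) × (17.1 m^3):  [kg·m⁻¹·s⁻²] · [m³] = kg·m²·s⁻²
  73.289 Pa·m³:  Pa·m³ = N·m⁻²·m³ = kg·m²·s⁻²
Every term reduces to kg·m²·s⁻².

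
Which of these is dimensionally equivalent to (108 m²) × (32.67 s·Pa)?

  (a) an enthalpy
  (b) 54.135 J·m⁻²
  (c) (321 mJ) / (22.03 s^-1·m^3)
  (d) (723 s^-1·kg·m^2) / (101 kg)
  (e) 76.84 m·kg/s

(e)

Reference: [m²] · [kg·m⁻¹·s⁻¹] = kg·m·s⁻¹.
Each option:
  (a) [enthalpy] = kg·m²·s⁻²
  (b) J·m⁻² = N·m·m⁻² = kg·s⁻²
  (c) [kg·m²·s⁻²] / [m³·s⁻¹] = kg·m⁻¹·s⁻¹
  (d) [kg·m²·s⁻¹] / [kg] = m²·s⁻¹
  (e) kg·m·s⁻¹  ← same
Only (e) matches kg·m·s⁻¹.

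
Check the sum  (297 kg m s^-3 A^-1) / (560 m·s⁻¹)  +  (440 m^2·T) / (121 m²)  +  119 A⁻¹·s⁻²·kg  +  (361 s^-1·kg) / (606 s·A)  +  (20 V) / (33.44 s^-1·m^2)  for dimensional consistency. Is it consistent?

Yes

Work out the base dimensions of each:
  (297 kg m s^-3 A^-1) / (560 m·s⁻¹):  [kg·m·s⁻³·A⁻¹] / [m·s⁻¹] = kg·s⁻²·A⁻¹
  (440 m^2·T) / (121 m²):  [kg·m²·s⁻²·A⁻¹] / [m²] = kg·s⁻²·A⁻¹
  119 A⁻¹·s⁻²·kg:  kg·s⁻²·A⁻¹
  (361 s^-1·kg) / (606 s·A):  [kg·s⁻¹] / [s·A] = kg·s⁻²·A⁻¹
  (20 V) / (33.44 s^-1·m^2):  [kg·m²·s⁻³·A⁻¹] / [m²·s⁻¹] = kg·s⁻²·A⁻¹
Every term reduces to kg·s⁻²·A⁻¹.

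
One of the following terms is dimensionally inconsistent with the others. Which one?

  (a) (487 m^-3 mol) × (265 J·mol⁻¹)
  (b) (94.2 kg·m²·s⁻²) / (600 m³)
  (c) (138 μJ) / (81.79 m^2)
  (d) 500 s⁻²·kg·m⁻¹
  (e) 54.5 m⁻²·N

(c)

Dimensions:
  (a) [m⁻³·mol] · [kg·m²·s⁻²·mol⁻¹] = kg·m⁻¹·s⁻²
  (b) [kg·m²·s⁻²] / [m³] = kg·m⁻¹·s⁻²
  (c) [kg·m²·s⁻²] / [m²] = kg·s⁻²
  (d) kg·m⁻¹·s⁻²
  (e) N·m⁻² = kg·m·s⁻²·m⁻² = kg·m⁻¹·s⁻²
All reduce to kg·m⁻¹·s⁻² except (c), which is kg·s⁻².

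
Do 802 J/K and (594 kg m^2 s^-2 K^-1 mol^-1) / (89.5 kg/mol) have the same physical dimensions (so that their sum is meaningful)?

No

Work out the base dimensions of each:
  802 J/K:  J·K⁻¹ = N·m·K⁻¹ = kg·m²·s⁻²·K⁻¹
  (594 kg m^2 s^-2 K^-1 mol^-1) / (89.5 kg/mol):  [kg·m²·s⁻²·K⁻¹·mol⁻¹] / [kg·mol⁻¹] = m²·s⁻²·K⁻¹
kg·m²·s⁻²·K⁻¹ ≠ m²·s⁻²·K⁻¹, so they cannot be added.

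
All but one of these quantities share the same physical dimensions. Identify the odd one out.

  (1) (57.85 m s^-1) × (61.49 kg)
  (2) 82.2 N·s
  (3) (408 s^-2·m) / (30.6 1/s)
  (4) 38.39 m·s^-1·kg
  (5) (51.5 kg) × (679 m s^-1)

In SI base units:
  (1) [m·s⁻¹] · [kg] = kg·m·s⁻¹
  (2) N·s = kg·m·s⁻²·s = kg·m·s⁻¹
  (3) [m·s⁻²] / [s⁻¹] = m·s⁻¹
  (4) kg·m·s⁻¹
  (5) [kg] · [m·s⁻¹] = kg·m·s⁻¹
All reduce to kg·m·s⁻¹ except (3), which is m·s⁻¹.

(3)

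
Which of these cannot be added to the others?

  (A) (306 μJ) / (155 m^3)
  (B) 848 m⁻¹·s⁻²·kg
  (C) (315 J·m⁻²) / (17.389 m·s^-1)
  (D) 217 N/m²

Dimensions:
  (A) [kg·m²·s⁻²] / [m³] = kg·m⁻¹·s⁻²
  (B) kg·m⁻¹·s⁻²
  (C) [kg·s⁻²] / [m·s⁻¹] = kg·m⁻¹·s⁻¹
  (D) N·m⁻² = kg·m·s⁻²·m⁻² = kg·m⁻¹·s⁻²
All reduce to kg·m⁻¹·s⁻² except (C), which is kg·m⁻¹·s⁻¹.

(C)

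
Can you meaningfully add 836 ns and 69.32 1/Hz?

Reduce each to base SI dimensions:
  836 ns:  s
  69.32 1/Hz:  Hz⁻¹ = (s⁻¹)⁻¹ = s
Both are s, so they have the same dimensions and can be added.

Yes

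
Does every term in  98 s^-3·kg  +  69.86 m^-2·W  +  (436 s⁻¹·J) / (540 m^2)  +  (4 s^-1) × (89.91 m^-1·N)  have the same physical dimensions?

Work out the base dimensions of each:
  98 s^-3·kg:  kg·s⁻³
  69.86 m^-2·W:  W·m⁻² = J·s⁻¹·m⁻² = kg·s⁻³
  (436 s⁻¹·J) / (540 m^2):  [kg·m²·s⁻³] / [m²] = kg·s⁻³
  (4 s^-1) × (89.91 m^-1·N):  [s⁻¹] · [kg·s⁻²] = kg·s⁻³
Every term reduces to kg·s⁻³.

Yes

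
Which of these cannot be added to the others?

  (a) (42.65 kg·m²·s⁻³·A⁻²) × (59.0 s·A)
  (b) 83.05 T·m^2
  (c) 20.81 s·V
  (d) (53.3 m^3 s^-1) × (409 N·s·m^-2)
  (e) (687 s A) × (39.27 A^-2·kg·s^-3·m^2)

Reduce each to base SI dimensions:
  (a) [kg·m²·s⁻³·A⁻²] · [s·A] = kg·m²·s⁻²·A⁻¹
  (b) T·m² = Wb·m⁻²·m² = kg·m²·s⁻²·A⁻¹
  (c) V·s = J·C⁻¹·s = kg·m²·s⁻²·A⁻¹
  (d) [m³·s⁻¹] · [kg·m⁻¹·s⁻¹] = kg·m²·s⁻²
  (e) [s·A] · [kg·m²·s⁻³·A⁻²] = kg·m²·s⁻²·A⁻¹
All reduce to kg·m²·s⁻²·A⁻¹ except (d), which is kg·m²·s⁻².

(d)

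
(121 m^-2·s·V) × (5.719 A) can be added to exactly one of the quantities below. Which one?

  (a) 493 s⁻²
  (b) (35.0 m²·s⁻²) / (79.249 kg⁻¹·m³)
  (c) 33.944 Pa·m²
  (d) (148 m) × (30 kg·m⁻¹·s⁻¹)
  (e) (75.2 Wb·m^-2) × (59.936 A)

Reference: [kg·s⁻²·A⁻¹] · [A] = kg·s⁻².
Each option:
  (a) s⁻²
  (b) [m²·s⁻²] / [kg⁻¹·m³] = kg·m⁻¹·s⁻²
  (c) Pa·m² = N·m⁻²·m² = kg·m·s⁻²
  (d) [m] · [kg·m⁻¹·s⁻¹] = kg·s⁻¹
  (e) [kg·s⁻²·A⁻¹] · [A] = kg·s⁻²  ← same
Only (e) matches kg·s⁻².

(e)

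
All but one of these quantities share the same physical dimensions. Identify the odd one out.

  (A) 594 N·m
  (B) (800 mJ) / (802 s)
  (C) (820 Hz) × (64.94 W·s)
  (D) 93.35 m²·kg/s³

Expand each in SI base units:
  (A) N·m = kg·m·s⁻²·m = kg·m²·s⁻²
  (B) [kg·m²·s⁻²] / [s] = kg·m²·s⁻³
  (C) [s⁻¹] · [kg·m²·s⁻²] = kg·m²·s⁻³
  (D) kg·m²·s⁻³
All reduce to kg·m²·s⁻³ except (A), which is kg·m²·s⁻².

(A)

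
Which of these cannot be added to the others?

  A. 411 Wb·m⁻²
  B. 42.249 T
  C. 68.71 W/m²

C.

Work out the base dimensions of each:
  A. Wb·m⁻² = V·s·m⁻² = kg·s⁻²·A⁻¹
  B. T = Wb·m⁻² = kg·s⁻²·A⁻¹
  C. W·m⁻² = J·s⁻¹·m⁻² = kg·s⁻³
All reduce to kg·s⁻²·A⁻¹ except C., which is kg·s⁻³.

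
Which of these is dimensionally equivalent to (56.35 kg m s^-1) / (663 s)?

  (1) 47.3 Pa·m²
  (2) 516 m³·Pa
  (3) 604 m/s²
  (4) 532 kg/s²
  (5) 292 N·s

(1)

Reference: [kg·m·s⁻¹] / [s] = kg·m·s⁻².
Each option:
  (1) Pa·m² = N·m⁻²·m² = kg·m·s⁻²  ← same
  (2) Pa·m³ = N·m⁻²·m³ = kg·m²·s⁻²
  (3) m·s⁻²
  (4) kg·s⁻²
  (5) N·s = kg·m·s⁻²·s = kg·m·s⁻¹
Only (1) matches kg·m·s⁻².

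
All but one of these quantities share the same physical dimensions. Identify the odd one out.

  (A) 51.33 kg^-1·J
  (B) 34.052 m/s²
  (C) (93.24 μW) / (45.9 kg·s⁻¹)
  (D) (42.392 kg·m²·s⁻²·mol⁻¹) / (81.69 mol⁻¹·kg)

(B)

Reduce each to base SI dimensions:
  (A) J·kg⁻¹ = N·m·kg⁻¹ = m²·s⁻²
  (B) m·s⁻²
  (C) [kg·m²·s⁻³] / [kg·s⁻¹] = m²·s⁻²
  (D) [kg·m²·s⁻²·mol⁻¹] / [kg·mol⁻¹] = m²·s⁻²
All reduce to m²·s⁻² except (B), which is m·s⁻².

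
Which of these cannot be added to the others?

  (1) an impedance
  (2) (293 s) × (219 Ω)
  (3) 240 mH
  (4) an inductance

Reduce each to base SI dimensions:
  (1) [impedance] = kg·m²·s⁻³·A⁻²
  (2) [s] · [kg·m²·s⁻³·A⁻²] = kg·m²·s⁻²·A⁻²
  (3) H = V·s·A⁻¹ = kg·m²·s⁻²·A⁻²
  (4) [inductance] = kg·m²·s⁻²·A⁻²
All reduce to kg·m²·s⁻²·A⁻² except (1), which is kg·m²·s⁻³·A⁻².

(1)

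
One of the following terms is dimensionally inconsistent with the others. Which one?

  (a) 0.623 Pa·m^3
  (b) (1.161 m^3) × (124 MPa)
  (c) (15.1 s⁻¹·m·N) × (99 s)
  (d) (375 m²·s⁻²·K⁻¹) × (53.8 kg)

(d)

Expand each in SI base units:
  (a) Pa·m³ = N·m⁻²·m³ = kg·m²·s⁻²
  (b) [m³] · [kg·m⁻¹·s⁻²] = kg·m²·s⁻²
  (c) [kg·m²·s⁻³] · [s] = kg·m²·s⁻²
  (d) [m²·s⁻²·K⁻¹] · [kg] = kg·m²·s⁻²·K⁻¹
All reduce to kg·m²·s⁻² except (d), which is kg·m²·s⁻²·K⁻¹.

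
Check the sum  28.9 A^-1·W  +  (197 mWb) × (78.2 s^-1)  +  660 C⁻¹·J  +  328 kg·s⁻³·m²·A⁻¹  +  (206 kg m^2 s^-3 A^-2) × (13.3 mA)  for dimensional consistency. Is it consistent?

Yes

Expand each in SI base units:
  28.9 A^-1·W:  W·A⁻¹ = J·s⁻¹·A⁻¹ = kg·m²·s⁻³·A⁻¹
  (197 mWb) × (78.2 s^-1):  [kg·m²·s⁻²·A⁻¹] · [s⁻¹] = kg·m²·s⁻³·A⁻¹
  660 C⁻¹·J:  J·C⁻¹ = N·m·(s·A)⁻¹ = kg·m²·s⁻³·A⁻¹
  328 kg·s⁻³·m²·A⁻¹:  kg·m²·s⁻³·A⁻¹
  (206 kg m^2 s^-3 A^-2) × (13.3 mA):  [kg·m²·s⁻³·A⁻²] · [A] = kg·m²·s⁻³·A⁻¹
Every term reduces to kg·m²·s⁻³·A⁻¹.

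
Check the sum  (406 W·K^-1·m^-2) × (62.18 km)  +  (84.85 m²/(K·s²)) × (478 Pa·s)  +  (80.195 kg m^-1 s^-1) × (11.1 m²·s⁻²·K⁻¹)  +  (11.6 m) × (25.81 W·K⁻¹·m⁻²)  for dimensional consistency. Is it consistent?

Reduce each to base SI dimensions:
  (406 W·K^-1·m^-2) × (62.18 km):  [kg·s⁻³·K⁻¹] · [m] = kg·m·s⁻³·K⁻¹
  (84.85 m²/(K·s²)) × (478 Pa·s):  [m²·s⁻²·K⁻¹] · [kg·m⁻¹·s⁻¹] = kg·m·s⁻³·K⁻¹
  (80.195 kg m^-1 s^-1) × (11.1 m²·s⁻²·K⁻¹):  [kg·m⁻¹·s⁻¹] · [m²·s⁻²·K⁻¹] = kg·m·s⁻³·K⁻¹
  (11.6 m) × (25.81 W·K⁻¹·m⁻²):  [m] · [kg·s⁻³·K⁻¹] = kg·m·s⁻³·K⁻¹
Every term reduces to kg·m·s⁻³·K⁻¹.

Yes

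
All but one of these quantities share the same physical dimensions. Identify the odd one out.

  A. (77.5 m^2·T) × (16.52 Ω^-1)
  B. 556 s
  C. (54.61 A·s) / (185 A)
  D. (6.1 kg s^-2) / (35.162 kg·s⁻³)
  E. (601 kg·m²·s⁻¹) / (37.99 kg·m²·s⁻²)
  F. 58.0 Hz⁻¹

Expand each in SI base units:
  A. [kg·m²·s⁻²·A⁻¹] · [kg⁻¹·m⁻²·s³·A²] = s·A
  B. s
  C. [s·A] / [A] = s
  D. [kg·s⁻²] / [kg·s⁻³] = s
  E. [kg·m²·s⁻¹] / [kg·m²·s⁻²] = s
  F. Hz⁻¹ = (s⁻¹)⁻¹ = s
All reduce to s except A., which is s·A.

A.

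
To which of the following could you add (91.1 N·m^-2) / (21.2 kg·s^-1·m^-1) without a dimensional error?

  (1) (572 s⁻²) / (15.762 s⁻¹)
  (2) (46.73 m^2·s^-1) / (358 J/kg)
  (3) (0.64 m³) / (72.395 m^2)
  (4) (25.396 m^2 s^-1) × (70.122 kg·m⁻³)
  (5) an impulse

(1)

Reference: [kg·m⁻¹·s⁻²] / [kg·m⁻¹·s⁻¹] = s⁻¹.
Each option:
  (1) [s⁻²] / [s⁻¹] = s⁻¹  ← same
  (2) [m²·s⁻¹] / [m²·s⁻²] = s
  (3) [m³] / [m²] = m
  (4) [m²·s⁻¹] · [kg·m⁻³] = kg·m⁻¹·s⁻¹
  (5) [impulse] = kg·m·s⁻¹
Only (1) matches s⁻¹.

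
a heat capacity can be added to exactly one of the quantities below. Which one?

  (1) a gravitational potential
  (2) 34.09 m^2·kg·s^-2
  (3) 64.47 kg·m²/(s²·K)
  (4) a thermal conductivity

(3)

Reference: [heat capacity] = kg·m²·s⁻²·K⁻¹.
Each option:
  (1) [gravitational potential] = m²·s⁻²
  (2) kg·m²·s⁻²
  (3) kg·m²·s⁻²·K⁻¹  ← same
  (4) [thermal conductivity] = kg·m·s⁻³·K⁻¹
Only (3) matches kg·m²·s⁻²·K⁻¹.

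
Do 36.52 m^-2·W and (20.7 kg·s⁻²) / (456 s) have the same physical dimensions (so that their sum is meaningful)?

Dimensions:
  36.52 m^-2·W:  W·m⁻² = J·s⁻¹·m⁻² = kg·s⁻³
  (20.7 kg·s⁻²) / (456 s):  [kg·s⁻²] / [s] = kg·s⁻³
Both are kg·s⁻³, so they have the same dimensions and can be added.

Yes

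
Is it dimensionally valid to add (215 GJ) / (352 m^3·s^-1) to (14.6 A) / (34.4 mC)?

No

Dimensions:
  (215 GJ) / (352 m^3·s^-1):  [kg·m²·s⁻²] / [m³·s⁻¹] = kg·m⁻¹·s⁻¹
  (14.6 A) / (34.4 mC):  [A] / [s·A] = s⁻¹
kg·m⁻¹·s⁻¹ ≠ s⁻¹, so they cannot be added.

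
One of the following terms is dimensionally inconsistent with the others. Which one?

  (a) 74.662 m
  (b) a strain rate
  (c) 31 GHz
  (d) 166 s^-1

(a)

Expand each in SI base units:
  (a) m
  (b) [strain rate] = s⁻¹
  (c) Hz = s⁻¹
  (d) s⁻¹
All reduce to s⁻¹ except (a), which is m.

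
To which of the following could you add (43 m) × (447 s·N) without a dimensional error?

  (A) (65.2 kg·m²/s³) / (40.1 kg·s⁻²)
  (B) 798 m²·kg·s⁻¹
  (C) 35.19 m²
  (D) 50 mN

Reference: [m] · [kg·m·s⁻¹] = kg·m²·s⁻¹.
Each option:
  (A) [kg·m²·s⁻³] / [kg·s⁻²] = m²·s⁻¹
  (B) kg·m²·s⁻¹  ← same
  (C) m²
  (D) N = kg·m·s⁻²
Only (B) matches kg·m²·s⁻¹.

(B)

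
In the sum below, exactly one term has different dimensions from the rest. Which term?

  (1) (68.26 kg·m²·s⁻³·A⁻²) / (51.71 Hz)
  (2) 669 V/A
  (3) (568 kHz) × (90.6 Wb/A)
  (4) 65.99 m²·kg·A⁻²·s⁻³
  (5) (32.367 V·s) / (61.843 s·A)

Expand each in SI base units:
  (1) [kg·m²·s⁻³·A⁻²] / [s⁻¹] = kg·m²·s⁻²·A⁻²
  (2) V·A⁻¹ = J·C⁻¹·A⁻¹ = kg·m²·s⁻³·A⁻²
  (3) [s⁻¹] · [kg·m²·s⁻²·A⁻²] = kg·m²·s⁻³·A⁻²
  (4) kg·m²·s⁻³·A⁻²
  (5) [kg·m²·s⁻²·A⁻¹] / [s·A] = kg·m²·s⁻³·A⁻²
All reduce to kg·m²·s⁻³·A⁻² except (1), which is kg·m²·s⁻²·A⁻².

(1)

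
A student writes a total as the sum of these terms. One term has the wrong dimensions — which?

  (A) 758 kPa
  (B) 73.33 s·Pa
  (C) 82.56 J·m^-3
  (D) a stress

Work out the base dimensions of each:
  (A) Pa = N·m⁻² = kg·m⁻¹·s⁻²
  (B) Pa·s = N·m⁻²·s = kg·m⁻¹·s⁻¹
  (C) J·m⁻³ = N·m·m⁻³ = kg·m⁻¹·s⁻²
  (D) [stress] = kg·m⁻¹·s⁻²
All reduce to kg·m⁻¹·s⁻² except (B), which is kg·m⁻¹·s⁻¹.

(B)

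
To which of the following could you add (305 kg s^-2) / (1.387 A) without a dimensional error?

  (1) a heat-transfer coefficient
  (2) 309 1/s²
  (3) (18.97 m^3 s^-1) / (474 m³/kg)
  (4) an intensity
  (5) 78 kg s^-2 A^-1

(5)

Reference: [kg·s⁻²] / [A] = kg·s⁻²·A⁻¹.
Each option:
  (1) [heat-transfer coefficient] = kg·s⁻³·K⁻¹
  (2) s⁻²
  (3) [m³·s⁻¹] / [kg⁻¹·m³] = kg·s⁻¹
  (4) [intensity] = kg·s⁻³
  (5) kg·s⁻²·A⁻¹  ← same
Only (5) matches kg·s⁻²·A⁻¹.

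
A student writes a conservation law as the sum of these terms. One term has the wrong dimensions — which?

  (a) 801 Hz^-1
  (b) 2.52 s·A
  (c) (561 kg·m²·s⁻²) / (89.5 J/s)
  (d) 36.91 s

Expand each in SI base units:
  (a) Hz⁻¹ = (s⁻¹)⁻¹ = s
  (b) A·s = s·A
  (c) [kg·m²·s⁻²] / [kg·m²·s⁻³] = s
  (d) s
All reduce to s except (b), which is s·A.

(b)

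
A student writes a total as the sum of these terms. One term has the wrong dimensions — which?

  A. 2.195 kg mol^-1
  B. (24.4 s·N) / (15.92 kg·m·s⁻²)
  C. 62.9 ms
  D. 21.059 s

A.

In SI base units:
  A. kg·mol⁻¹
  B. [kg·m·s⁻¹] / [kg·m·s⁻²] = s
  C. s
  D. s
All reduce to s except A., which is kg·mol⁻¹.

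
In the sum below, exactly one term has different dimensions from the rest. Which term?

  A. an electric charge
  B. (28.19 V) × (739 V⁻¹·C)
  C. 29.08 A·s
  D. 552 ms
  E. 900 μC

D.

In SI base units:
  A. [electric charge] = s·A
  B. [kg·m²·s⁻³·A⁻¹] · [kg⁻¹·m⁻²·s⁴·A²] = s·A
  C. A·s = s·A
  D. s
  E. C = s·A
All reduce to s·A except D., which is s.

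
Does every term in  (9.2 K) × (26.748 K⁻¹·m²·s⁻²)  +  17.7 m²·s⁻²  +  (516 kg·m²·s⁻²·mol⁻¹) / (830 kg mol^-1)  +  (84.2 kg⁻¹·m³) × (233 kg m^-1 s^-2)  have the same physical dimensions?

Yes

Dimensions:
  (9.2 K) × (26.748 K⁻¹·m²·s⁻²):  [K] · [m²·s⁻²·K⁻¹] = m²·s⁻²
  17.7 m²·s⁻²:  m²·s⁻²
  (516 kg·m²·s⁻²·mol⁻¹) / (830 kg mol^-1):  [kg·m²·s⁻²·mol⁻¹] / [kg·mol⁻¹] = m²·s⁻²
  (84.2 kg⁻¹·m³) × (233 kg m^-1 s^-2):  [kg⁻¹·m³] · [kg·m⁻¹·s⁻²] = m²·s⁻²
Every term reduces to m²·s⁻².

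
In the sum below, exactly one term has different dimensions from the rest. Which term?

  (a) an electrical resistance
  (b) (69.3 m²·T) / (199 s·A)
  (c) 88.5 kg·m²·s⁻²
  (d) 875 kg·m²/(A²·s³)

Expand each in SI base units:
  (a) [electrical resistance] = kg·m²·s⁻³·A⁻²
  (b) [kg·m²·s⁻²·A⁻¹] / [s·A] = kg·m²·s⁻³·A⁻²
  (c) kg·m²·s⁻²
  (d) kg·m²·s⁻³·A⁻²
All reduce to kg·m²·s⁻³·A⁻² except (c), which is kg·m²·s⁻².

(c)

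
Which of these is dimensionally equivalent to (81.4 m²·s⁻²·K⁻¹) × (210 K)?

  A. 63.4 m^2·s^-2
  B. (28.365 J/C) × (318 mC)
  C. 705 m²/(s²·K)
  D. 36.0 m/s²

A.

Reference: [m²·s⁻²·K⁻¹] · [K] = m²·s⁻².
Each option:
  A. m²·s⁻²  ← same
  B. [kg·m²·s⁻³·A⁻¹] · [s·A] = kg·m²·s⁻²
  C. m²·s⁻²·K⁻¹
  D. m·s⁻²
Only A. matches m²·s⁻².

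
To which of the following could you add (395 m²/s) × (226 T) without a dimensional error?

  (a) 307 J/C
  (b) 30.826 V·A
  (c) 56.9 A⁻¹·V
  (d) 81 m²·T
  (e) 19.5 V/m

Reference: [m²·s⁻¹] · [kg·s⁻²·A⁻¹] = kg·m²·s⁻³·A⁻¹.
Each option:
  (a) J·C⁻¹ = N·m·(s·A)⁻¹ = kg·m²·s⁻³·A⁻¹  ← same
  (b) V·A = J·C⁻¹·A = kg·m²·s⁻³
  (c) V·A⁻¹ = J·C⁻¹·A⁻¹ = kg·m²·s⁻³·A⁻²
  (d) T·m² = Wb·m⁻²·m² = kg·m²·s⁻²·A⁻¹
  (e) V·m⁻¹ = J·C⁻¹·m⁻¹ = kg·m·s⁻³·A⁻¹
Only (a) matches kg·m²·s⁻³·A⁻¹.

(a)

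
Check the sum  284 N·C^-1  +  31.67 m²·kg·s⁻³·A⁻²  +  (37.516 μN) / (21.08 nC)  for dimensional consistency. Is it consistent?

No

Reduce each to base SI dimensions:
  284 N·C^-1:  N·C⁻¹ = kg·m·s⁻²·(s·A)⁻¹ = kg·m·s⁻³·A⁻¹
  31.67 m²·kg·s⁻³·A⁻²:  kg·m²·s⁻³·A⁻²
  (37.516 μN) / (21.08 nC):  [kg·m·s⁻²] / [s·A] = kg·m·s⁻³·A⁻¹
The terms do not share a single dimension (kg·m²·s⁻³·A⁻² vs kg·m·s⁻³·A⁻¹).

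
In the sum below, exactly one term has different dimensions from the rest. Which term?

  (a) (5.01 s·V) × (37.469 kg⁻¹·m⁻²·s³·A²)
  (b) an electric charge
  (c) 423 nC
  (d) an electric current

Expand each in SI base units:
  (a) [kg·m²·s⁻²·A⁻¹] · [kg⁻¹·m⁻²·s³·A²] = s·A
  (b) [electric charge] = s·A
  (c) C = s·A
  (d) [electric current] = A
All reduce to s·A except (d), which is A.

(d)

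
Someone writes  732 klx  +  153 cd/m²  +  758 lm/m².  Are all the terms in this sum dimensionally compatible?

Reduce each to base SI dimensions:
  732 klx:  lx = lm·m⁻² = m⁻²·cd
  153 cd/m²:  cd·m⁻² = m⁻²·cd
  758 lm/m²:  lm·m⁻² = cd·m⁻² = m⁻²·cd
Every term reduces to m⁻²·cd.

Yes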